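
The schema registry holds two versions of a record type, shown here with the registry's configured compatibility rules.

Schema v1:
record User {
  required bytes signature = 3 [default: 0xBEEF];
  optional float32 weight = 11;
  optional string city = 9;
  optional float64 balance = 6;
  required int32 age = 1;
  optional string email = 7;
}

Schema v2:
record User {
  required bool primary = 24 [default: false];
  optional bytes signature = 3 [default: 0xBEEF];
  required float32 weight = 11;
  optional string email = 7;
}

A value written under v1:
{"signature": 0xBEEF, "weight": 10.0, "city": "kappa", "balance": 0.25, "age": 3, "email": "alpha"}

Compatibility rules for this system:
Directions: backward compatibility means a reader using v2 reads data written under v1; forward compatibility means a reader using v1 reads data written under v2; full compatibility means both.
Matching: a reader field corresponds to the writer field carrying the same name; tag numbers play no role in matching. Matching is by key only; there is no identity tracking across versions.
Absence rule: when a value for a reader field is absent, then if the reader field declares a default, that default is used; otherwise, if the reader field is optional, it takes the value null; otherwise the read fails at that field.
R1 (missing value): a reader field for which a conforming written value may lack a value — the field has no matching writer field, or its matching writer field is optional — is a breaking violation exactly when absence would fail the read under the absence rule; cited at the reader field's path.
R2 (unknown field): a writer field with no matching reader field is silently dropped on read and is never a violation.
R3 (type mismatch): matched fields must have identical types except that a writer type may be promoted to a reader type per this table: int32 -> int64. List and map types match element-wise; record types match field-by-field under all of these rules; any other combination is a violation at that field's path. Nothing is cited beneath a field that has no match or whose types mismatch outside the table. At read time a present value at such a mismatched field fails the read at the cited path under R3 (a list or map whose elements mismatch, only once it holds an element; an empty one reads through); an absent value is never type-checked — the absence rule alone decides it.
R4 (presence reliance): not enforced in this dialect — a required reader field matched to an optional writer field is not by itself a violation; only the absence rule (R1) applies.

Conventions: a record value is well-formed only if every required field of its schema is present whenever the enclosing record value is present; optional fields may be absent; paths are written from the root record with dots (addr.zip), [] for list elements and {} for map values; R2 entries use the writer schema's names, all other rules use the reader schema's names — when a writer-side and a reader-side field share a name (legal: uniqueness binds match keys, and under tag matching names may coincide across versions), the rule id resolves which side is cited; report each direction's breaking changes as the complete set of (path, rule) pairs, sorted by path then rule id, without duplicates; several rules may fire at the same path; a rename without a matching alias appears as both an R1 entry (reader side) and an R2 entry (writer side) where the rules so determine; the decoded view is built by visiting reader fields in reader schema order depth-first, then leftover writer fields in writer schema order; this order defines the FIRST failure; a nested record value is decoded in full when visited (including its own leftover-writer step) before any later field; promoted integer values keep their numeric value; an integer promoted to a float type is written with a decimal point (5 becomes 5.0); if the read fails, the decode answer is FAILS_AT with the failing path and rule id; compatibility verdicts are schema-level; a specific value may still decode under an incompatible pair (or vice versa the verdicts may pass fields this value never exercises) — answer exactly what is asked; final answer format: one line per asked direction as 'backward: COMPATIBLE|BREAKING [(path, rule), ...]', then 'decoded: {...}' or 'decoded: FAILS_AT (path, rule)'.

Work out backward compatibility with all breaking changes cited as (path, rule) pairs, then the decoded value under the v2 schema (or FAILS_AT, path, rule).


backward: BREAKING [(weight, R1)]; decoded: {"primary": false, "signature": 0xBEEF, "weight": 10.0, "email": "alpha"}

in User below, arrows point writer -> reader
backward pass over User, reader schema v2, writer schema v1:
  primary: no writer match
  signature <- signature (bytes -> bytes, writer required)
  weight <- weight (float32 -> float32, writer optional)
  email <- email (string -> string, writer optional)
  leftover writer field: city
  leftover writer field: balance
  leftover writer field: age
  breaking: (weight, R1)
  => 1 violation(s): backward is BREAKING for User
decode (reader v2):
  primary := false (absent -> default)
  signature := 0xBEEF
  weight := 10.0
  email := "alpha"
  writer city: unknown -> dropped
  writer balance: unknown -> dropped
  writer age: unknown -> dropped
  => decoded: {"primary": false, "signature": 0xBEEF, "weight": 10.0, "email": "alpha"}
the rest of the User diff is inert for this question:
  field signature in record User: required changed to optional -> triggers nothing under User's printed rules — same verdict


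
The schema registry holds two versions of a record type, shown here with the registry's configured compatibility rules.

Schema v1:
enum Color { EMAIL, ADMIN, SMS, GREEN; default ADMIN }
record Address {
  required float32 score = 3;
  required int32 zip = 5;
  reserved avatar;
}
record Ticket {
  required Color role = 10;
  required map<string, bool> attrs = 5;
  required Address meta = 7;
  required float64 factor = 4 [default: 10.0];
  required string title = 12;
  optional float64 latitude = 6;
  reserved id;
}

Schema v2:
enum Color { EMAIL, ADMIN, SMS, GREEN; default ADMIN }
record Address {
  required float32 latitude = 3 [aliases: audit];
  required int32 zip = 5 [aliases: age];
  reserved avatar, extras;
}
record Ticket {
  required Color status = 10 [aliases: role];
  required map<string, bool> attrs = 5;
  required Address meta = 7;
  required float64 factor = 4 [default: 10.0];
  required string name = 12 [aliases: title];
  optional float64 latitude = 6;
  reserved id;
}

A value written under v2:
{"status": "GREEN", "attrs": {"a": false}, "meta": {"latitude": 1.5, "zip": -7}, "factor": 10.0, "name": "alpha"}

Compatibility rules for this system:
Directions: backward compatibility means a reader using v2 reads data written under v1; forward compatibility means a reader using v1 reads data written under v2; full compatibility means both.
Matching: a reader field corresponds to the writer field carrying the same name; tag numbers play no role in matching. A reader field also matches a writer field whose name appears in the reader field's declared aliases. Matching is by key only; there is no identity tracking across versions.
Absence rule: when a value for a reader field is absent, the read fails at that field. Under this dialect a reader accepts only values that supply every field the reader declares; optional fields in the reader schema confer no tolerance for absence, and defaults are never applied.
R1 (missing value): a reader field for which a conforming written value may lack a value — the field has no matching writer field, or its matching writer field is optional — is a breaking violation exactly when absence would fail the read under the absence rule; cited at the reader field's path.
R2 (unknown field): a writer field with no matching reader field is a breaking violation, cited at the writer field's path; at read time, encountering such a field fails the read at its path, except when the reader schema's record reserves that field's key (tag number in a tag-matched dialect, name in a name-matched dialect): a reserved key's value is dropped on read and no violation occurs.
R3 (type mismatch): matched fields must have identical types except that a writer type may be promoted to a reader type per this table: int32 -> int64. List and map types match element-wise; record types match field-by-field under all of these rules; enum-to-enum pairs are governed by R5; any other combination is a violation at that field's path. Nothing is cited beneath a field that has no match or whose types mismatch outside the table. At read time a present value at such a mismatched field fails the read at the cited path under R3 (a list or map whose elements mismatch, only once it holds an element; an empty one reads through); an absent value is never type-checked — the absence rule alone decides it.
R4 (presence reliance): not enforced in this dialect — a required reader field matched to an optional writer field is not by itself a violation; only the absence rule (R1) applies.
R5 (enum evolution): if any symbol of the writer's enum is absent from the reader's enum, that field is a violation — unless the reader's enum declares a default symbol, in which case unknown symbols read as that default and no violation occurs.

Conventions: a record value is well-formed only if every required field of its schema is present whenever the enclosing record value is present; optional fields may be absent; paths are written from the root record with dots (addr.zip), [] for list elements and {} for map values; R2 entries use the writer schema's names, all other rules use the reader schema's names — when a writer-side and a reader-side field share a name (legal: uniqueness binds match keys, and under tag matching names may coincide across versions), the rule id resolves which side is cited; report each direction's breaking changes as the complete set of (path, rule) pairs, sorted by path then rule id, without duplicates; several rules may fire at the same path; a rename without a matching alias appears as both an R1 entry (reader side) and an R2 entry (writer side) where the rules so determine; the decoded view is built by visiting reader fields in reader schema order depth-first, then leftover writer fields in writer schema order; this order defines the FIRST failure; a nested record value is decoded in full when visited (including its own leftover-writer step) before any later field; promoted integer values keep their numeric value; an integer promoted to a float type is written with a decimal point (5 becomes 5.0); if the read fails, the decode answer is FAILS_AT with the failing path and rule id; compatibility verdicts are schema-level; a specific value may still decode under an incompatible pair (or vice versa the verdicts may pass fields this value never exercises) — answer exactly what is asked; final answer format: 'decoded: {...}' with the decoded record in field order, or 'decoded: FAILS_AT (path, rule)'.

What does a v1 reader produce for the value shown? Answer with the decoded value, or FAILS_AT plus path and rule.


arrows below run writer -> reader for Ticket
decode walk for Ticket under reader schema v1:
  read fails at role under R1 (no fill)
  => FAILS_AT (role, R1)
checking off the Ticket differences that do not matter here:
  renamed field title to name in record Ticket (alias title declared on the renamed field) -> a verdict-level change on Ticket — the shown value reads the same
  renamed field score to latitude in record Address -> a verdict-level change on Ticket — the shown value reads the same

decoded: FAILS_AT (role, R1)


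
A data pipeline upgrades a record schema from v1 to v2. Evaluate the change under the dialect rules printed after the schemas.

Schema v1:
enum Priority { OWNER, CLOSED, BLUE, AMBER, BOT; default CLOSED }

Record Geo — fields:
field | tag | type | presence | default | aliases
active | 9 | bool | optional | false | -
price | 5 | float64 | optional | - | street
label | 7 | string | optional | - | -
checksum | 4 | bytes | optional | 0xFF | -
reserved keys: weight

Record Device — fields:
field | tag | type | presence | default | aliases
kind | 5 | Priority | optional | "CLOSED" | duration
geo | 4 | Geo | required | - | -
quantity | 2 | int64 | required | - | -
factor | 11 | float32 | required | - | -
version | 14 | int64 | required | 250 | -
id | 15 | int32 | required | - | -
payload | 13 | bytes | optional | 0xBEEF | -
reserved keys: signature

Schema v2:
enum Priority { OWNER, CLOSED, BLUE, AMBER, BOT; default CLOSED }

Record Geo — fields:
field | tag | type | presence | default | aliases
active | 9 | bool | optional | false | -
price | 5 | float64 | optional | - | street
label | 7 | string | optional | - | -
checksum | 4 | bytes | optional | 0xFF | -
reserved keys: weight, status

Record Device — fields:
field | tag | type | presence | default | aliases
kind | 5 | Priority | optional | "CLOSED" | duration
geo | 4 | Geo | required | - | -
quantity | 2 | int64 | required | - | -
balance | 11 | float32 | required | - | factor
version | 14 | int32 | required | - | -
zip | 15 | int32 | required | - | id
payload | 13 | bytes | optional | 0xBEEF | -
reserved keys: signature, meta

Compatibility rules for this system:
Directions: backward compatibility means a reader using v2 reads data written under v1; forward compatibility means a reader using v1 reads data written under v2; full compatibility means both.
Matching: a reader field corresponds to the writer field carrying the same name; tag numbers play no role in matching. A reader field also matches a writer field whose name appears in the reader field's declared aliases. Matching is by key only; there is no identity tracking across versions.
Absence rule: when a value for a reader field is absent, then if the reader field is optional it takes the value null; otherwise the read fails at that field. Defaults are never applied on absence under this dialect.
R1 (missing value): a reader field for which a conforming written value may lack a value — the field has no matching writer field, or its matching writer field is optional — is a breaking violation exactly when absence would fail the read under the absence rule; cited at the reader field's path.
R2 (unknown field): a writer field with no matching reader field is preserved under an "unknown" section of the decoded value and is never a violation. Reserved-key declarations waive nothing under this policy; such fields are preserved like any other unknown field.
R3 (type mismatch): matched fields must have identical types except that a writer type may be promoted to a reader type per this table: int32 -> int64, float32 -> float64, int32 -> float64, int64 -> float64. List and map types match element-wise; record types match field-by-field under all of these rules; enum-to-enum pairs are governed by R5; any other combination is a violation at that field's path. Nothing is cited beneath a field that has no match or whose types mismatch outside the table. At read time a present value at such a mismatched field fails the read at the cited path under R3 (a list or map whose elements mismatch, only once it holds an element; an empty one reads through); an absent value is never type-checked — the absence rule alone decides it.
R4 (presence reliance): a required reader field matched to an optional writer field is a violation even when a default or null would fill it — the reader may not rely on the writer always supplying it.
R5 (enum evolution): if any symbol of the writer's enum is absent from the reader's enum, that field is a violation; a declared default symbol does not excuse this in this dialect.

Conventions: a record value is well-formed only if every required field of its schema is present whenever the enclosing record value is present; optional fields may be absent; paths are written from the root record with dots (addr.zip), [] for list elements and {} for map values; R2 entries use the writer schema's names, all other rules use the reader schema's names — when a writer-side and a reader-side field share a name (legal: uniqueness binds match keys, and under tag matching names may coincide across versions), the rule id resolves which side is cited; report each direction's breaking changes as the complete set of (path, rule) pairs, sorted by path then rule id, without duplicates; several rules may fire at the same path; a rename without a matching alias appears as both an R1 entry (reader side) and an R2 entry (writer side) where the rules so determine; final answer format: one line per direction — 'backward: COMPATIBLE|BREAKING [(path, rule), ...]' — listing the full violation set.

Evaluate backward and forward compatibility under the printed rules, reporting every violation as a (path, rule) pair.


backward: BREAKING [(version, R3)]; forward: BREAKING [(factor, R1), (id, R1)]

in Device below, arrows point writer -> reader
backward on Device — v2 reading data written by v1:
  kind: Priority -> Priority, writer optional; from kind
  geo: Geo -> Geo, writer required; from geo
  quantity: int64 -> int64, writer required; from quantity
  balance: float32 -> float32, writer required; from factor
  version: int64 -> int32, writer required; from version
  zip: int32 -> int32, writer required; from id
  payload: bytes -> bytes, writer optional; from payload
  geo.active: bool -> bool, writer optional; from geo.active
  geo.price: float64 -> float64, writer optional; from geo.price
  geo.label: string -> string, writer optional; from geo.label
  geo.checksum: bytes -> bytes, writer optional; from geo.checksum
  breaking: (version, R3)
  backward on Device therefore BREAKING (1)
forward on Device — v1 reading data written by v2:
  kind: Priority -> Priority, writer optional; from kind
  geo: Geo -> Geo, writer required; from geo
  quantity: int64 -> int64, writer required; from quantity
  factor: no writer-side match
  version: int32 -> int64, writer required; from version
  id: no writer-side match
  payload: bytes -> bytes, writer optional; from payload
  writer field balance has no reader counterpart
  writer field zip has no reader counterpart
  geo.active: bool -> bool, writer optional; from geo.active
  geo.price: float64 -> float64, writer optional; from geo.price
  geo.label: string -> string, writer optional; from geo.label
  geo.checksum: bytes -> bytes, writer optional; from geo.checksum
  breaking: (factor, R1)
  breaking: (id, R1)
  forward on Device therefore BREAKING (2)


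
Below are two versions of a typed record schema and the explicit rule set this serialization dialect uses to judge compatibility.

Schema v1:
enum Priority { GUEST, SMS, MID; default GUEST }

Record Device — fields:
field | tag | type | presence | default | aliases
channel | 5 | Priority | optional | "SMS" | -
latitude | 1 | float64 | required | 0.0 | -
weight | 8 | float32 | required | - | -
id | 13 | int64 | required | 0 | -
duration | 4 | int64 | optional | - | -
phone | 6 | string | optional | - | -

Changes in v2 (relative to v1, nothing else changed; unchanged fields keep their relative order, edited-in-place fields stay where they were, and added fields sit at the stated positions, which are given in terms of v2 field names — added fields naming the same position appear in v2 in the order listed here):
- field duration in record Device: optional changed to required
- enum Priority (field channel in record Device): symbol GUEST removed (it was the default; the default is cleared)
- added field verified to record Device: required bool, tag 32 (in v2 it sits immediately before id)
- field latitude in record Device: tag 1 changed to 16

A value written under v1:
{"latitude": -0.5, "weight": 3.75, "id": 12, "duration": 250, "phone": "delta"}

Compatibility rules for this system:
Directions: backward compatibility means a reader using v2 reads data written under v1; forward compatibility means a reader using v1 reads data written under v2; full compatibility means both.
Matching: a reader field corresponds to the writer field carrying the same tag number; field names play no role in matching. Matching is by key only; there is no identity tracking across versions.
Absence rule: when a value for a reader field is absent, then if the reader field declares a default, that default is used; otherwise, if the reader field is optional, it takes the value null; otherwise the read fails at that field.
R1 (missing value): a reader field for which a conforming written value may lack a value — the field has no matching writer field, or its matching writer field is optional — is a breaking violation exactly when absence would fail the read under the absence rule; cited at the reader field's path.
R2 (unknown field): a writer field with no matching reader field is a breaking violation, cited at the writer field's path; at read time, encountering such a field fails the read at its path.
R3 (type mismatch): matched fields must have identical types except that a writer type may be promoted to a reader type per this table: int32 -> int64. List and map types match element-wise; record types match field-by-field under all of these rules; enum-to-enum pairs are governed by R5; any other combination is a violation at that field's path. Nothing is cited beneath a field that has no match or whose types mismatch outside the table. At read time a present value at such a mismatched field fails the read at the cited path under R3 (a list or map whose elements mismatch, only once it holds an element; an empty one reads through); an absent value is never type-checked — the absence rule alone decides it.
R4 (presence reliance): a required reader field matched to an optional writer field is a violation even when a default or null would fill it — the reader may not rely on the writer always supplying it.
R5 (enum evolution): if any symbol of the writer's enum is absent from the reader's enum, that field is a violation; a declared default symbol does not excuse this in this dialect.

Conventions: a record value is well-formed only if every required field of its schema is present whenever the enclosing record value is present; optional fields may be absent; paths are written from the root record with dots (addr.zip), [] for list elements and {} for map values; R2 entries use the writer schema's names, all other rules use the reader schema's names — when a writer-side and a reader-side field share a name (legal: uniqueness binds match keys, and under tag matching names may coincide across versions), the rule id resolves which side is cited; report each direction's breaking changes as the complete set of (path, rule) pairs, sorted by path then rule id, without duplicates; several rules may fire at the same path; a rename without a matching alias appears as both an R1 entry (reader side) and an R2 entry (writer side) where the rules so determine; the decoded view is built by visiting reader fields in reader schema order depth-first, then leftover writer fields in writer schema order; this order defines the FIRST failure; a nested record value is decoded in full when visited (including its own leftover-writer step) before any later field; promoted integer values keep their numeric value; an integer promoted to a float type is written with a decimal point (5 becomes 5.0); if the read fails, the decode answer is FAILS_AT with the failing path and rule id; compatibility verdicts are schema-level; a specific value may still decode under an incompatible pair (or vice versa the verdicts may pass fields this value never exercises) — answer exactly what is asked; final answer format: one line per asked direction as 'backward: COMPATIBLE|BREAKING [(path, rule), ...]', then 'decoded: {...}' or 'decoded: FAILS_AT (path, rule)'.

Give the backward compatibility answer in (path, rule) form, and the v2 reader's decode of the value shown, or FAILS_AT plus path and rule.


in Device below, arrows point writer -> reader
backward on Device — v2 reading data written by v1:
  channel: paired with writer channel (Priority -> Priority; writer optional)
  latitude: no writer-side match
  weight: paired with writer weight (float32 -> float32; writer required)
  verified: no writer-side match
  id: paired with writer id (int64 -> int64; writer required)
  duration: paired with writer duration (int64 -> int64; writer optional)
  phone: paired with writer phone (string -> string; writer optional)
  writer field latitude has no reader counterpart
  breaking: (channel, R5)
  breaking: (duration, R1)
  breaking: (duration, R4)
  breaking: (latitude, R2)
  breaking: (verified, R1)
  backward on Device therefore BREAKING (5)
decode (reader v2):
  channel := "SMS" (no value, default fills)
  latitude := 0.0 (no value, default fills)
  weight := 3.75
  read fails at verified under R1 (no fill)
  => FAILS_AT (verified, R1)

backward: BREAKING [(channel, R5), (duration, R1), (duration, R4), (latitude, R2), (verified, R1)]; decoded: FAILS_AT (verified, R1)


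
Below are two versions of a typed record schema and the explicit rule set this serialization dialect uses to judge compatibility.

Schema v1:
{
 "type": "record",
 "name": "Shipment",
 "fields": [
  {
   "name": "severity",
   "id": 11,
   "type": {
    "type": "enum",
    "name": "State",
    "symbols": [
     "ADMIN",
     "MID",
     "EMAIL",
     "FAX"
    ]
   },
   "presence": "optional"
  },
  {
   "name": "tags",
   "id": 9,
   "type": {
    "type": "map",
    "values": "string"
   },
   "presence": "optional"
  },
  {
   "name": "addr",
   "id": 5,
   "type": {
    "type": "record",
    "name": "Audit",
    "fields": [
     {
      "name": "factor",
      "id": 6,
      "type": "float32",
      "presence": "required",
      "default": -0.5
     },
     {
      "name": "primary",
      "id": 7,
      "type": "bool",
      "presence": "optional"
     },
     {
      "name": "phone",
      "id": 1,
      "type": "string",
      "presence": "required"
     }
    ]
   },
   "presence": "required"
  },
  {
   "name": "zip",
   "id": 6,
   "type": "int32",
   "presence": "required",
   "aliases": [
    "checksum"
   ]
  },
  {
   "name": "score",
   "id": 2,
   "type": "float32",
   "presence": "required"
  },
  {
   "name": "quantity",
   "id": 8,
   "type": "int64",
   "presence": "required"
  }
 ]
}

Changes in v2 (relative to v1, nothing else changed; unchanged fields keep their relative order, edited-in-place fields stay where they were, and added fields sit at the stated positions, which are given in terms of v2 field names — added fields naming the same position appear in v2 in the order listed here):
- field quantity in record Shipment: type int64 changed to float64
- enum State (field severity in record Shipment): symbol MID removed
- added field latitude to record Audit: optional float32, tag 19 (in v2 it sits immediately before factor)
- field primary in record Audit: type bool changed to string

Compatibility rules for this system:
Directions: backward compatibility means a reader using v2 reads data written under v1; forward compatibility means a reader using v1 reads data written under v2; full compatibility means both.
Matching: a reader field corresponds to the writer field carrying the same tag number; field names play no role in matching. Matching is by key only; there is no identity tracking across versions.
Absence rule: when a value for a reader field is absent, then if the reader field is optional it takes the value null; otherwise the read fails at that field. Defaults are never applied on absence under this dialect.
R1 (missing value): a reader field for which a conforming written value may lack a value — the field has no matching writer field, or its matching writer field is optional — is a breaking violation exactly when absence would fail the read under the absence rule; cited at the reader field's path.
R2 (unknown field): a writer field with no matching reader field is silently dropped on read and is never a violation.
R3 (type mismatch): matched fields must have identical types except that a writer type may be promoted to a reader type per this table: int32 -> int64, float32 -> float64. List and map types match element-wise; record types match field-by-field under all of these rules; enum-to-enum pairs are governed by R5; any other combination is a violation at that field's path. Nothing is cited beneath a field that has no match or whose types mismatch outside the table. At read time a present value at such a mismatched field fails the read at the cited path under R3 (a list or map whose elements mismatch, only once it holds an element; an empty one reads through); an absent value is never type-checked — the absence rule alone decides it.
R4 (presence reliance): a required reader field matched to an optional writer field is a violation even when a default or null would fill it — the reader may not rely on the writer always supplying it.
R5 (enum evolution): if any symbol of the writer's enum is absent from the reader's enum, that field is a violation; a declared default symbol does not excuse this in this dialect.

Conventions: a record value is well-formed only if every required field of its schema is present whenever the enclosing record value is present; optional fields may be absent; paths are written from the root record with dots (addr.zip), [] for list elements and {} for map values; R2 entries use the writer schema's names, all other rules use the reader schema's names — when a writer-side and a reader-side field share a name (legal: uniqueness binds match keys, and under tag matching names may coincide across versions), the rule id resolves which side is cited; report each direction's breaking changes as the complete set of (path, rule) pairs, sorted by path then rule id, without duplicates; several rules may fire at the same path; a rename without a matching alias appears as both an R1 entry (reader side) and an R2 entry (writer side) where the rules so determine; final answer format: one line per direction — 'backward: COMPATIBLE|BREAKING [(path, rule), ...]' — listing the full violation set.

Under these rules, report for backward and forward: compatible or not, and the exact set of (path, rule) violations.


the writer's type comes first in each Shipment pair
checking backward for Shipment: reader v2 against writer v1:
  severity: State -> State, writer optional; from severity
  tags: map<string, string> -> map<string, string>, writer optional; from tags
  addr: Audit -> Audit, writer required; from addr
  zip: int32 -> int32, writer required; from zip
  score: float32 -> float32, writer required; from score
  quantity: int64 -> float64, writer required; from quantity
  addr.latitude has no writer counterpart
  addr.factor: float32 -> float32, writer required; from addr.factor
  addr.primary: bool -> string, writer optional; from addr.primary
  addr.phone: string -> string, writer required; from addr.phone
  breaking: (addr.primary, R3)
  breaking: (quantity, R3)
  breaking: (severity, R5)
  backward on Shipment therefore BREAKING (3)
checking forward for Shipment: reader v1 against writer v2:
  severity: State -> State, writer optional; from severity
  tags: map<string, string> -> map<string, string>, writer optional; from tags
  addr: Audit -> Audit, writer required; from addr
  zip: int32 -> int32, writer required; from zip
  score: float32 -> float32, writer required; from score
  quantity: float64 -> int64, writer required; from quantity
  addr.factor: float32 -> float32, writer required; from addr.factor
  addr.primary: string -> bool, writer optional; from addr.primary
  addr.phone: string -> string, writer required; from addr.phone
  writer addr.latitude: unknown to reader
  breaking: (addr.primary, R3)
  breaking: (quantity, R3)
  forward on Shipment therefore BREAKING (2)

backward: BREAKING [(addr.primary, R3), (quantity, R3), (severity, R5)]; forward: BREAKING [(addr.primary, R3), (quantity, R3)]


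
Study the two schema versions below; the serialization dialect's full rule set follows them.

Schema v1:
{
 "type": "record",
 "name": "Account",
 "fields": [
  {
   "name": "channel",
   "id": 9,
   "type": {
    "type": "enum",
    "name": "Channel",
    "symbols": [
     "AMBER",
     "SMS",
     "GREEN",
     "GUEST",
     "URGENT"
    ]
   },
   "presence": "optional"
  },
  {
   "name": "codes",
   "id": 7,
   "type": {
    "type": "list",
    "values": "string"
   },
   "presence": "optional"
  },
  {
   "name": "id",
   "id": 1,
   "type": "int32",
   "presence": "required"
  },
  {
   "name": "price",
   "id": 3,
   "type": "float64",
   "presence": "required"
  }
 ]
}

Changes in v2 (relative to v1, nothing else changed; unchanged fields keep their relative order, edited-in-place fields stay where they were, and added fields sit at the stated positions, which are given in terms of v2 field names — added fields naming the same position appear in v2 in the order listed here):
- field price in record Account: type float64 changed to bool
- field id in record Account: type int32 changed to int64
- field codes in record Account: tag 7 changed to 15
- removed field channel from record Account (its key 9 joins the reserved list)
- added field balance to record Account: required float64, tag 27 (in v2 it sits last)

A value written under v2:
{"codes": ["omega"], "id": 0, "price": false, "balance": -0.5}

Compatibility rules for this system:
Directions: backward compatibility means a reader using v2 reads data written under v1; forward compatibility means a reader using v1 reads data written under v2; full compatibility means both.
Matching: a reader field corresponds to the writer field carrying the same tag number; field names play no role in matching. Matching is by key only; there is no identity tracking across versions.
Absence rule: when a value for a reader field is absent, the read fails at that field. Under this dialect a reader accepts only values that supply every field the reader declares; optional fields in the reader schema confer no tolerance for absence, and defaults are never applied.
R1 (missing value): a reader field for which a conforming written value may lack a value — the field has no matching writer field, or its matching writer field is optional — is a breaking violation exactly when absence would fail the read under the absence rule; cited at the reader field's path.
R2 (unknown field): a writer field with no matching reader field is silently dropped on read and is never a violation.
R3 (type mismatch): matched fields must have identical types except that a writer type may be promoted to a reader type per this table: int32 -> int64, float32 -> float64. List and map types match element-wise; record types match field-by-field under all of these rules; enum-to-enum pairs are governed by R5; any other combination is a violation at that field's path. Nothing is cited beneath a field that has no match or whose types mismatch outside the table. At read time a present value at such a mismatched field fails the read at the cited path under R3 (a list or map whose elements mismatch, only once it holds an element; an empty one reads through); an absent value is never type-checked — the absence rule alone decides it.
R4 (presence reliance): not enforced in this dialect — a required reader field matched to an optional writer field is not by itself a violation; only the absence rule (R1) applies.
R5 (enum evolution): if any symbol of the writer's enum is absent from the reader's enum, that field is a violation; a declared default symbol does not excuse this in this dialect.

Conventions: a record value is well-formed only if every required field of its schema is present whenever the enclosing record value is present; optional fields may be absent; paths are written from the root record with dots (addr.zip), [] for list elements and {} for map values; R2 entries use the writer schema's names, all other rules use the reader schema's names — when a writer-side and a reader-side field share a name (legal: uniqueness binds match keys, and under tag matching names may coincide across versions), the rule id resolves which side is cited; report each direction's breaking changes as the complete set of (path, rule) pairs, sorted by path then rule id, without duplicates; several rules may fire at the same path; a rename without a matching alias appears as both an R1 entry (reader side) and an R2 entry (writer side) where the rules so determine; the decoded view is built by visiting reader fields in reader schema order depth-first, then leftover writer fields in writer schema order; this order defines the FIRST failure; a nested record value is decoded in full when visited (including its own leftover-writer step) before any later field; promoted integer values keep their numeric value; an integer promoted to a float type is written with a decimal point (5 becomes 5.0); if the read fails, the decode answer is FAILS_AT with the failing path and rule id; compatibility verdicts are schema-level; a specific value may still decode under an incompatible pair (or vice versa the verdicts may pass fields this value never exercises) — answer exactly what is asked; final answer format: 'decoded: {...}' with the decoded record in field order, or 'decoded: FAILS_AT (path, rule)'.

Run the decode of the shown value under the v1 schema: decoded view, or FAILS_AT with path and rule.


decoded: FAILS_AT (channel, R1)

arrows below run writer -> reader for Account
decode walk for Account under reader schema v1:
  read fails at channel under R1 (no fill)
  => FAILS_AT (channel, R1)
the rest of the Account diff is inert for this question:
  field price in record Account: type float64 changed to bool -> matters for Account compatibility verdicts, not for this value's decode
  field id in record Account: type int32 changed to int64 -> matters for Account compatibility verdicts, not for this value's decode
  field codes in record Account: tag 7 changed to 15 -> no rule fires on it and the decoded Account view is identical with or without it
  added field balance to record Account: required float64, tag 27 (in v2 it sits last) -> matters for Account compatibility verdicts, not for this value's decode


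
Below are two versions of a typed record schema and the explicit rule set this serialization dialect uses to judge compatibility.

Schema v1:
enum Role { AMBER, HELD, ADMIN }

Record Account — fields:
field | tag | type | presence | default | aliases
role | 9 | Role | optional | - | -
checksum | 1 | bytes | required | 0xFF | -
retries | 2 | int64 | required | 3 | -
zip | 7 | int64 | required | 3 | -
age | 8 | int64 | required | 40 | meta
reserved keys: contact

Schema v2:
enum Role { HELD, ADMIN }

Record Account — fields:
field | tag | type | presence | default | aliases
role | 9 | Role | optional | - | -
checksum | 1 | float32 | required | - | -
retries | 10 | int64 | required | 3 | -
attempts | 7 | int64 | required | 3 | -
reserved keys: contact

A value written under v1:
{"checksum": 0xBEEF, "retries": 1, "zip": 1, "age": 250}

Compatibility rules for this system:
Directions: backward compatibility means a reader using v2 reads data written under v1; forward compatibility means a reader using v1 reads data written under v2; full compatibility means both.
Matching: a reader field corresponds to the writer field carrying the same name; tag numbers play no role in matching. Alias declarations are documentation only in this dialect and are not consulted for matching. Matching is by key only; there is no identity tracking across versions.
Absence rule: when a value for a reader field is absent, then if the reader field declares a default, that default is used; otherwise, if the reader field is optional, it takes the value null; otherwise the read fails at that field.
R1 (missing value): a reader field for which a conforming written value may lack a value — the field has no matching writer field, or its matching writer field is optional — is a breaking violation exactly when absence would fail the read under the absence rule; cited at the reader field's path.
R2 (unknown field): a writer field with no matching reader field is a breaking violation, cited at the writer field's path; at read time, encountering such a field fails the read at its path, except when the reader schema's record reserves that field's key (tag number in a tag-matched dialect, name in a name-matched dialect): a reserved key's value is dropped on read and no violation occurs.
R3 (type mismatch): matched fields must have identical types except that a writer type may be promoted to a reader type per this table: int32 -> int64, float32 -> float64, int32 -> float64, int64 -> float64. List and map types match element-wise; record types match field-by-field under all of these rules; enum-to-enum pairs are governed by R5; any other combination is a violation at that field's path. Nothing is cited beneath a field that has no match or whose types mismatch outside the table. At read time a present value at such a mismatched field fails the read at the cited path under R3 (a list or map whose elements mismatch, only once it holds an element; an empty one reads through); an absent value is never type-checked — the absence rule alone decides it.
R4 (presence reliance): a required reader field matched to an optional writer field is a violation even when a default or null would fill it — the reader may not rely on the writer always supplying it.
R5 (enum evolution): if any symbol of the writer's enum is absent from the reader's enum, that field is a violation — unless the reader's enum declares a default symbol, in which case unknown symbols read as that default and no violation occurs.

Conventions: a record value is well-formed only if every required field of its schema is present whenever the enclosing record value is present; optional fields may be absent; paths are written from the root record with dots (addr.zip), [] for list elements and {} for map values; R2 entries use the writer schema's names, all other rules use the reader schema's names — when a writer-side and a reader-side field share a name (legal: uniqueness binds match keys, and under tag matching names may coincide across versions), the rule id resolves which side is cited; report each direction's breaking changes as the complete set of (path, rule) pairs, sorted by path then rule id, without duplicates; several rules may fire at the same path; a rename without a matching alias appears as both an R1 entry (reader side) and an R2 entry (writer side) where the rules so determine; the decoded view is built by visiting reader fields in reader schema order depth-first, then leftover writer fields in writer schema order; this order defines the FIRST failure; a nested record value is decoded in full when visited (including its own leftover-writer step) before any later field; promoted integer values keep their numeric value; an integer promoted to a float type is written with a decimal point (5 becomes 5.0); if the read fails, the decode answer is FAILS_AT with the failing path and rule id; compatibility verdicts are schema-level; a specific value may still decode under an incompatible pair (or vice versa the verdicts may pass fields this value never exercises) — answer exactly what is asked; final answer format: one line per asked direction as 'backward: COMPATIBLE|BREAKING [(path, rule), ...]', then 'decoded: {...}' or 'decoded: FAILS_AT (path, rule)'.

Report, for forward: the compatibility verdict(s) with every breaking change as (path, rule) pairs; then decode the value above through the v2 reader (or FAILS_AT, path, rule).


arrows below run writer -> reader for Account
forward pass over Account, reader schema v1, writer schema v2:
  role <- role (Role -> Role, writer optional)
  checksum <- checksum (float32 -> bytes, writer required)
  retries <- retries (int64 -> int64, writer required)
  zip: no writer match
  age: no writer match
  leftover writer field: attempts
  rule R2 violated at attempts
  rule R3 violated at checksum
  => 2 violation(s): forward is BREAKING for Account
decode walk for Account under reader schema v2:
  role := null (absent, optional -> null)
  read fails at checksum under R3
  => FAILS_AT (checksum, R3)
ruling out the remaining Account differences:
  field retries in record Account: tag 2 changed to 10 -> triggers nothing under Account's printed rules — same verdict
  enum Role (field role in record Account): symbol AMBER removed -> matters only for Account's backward compatibility — outside the asked direction
  removed field age from record Account -> matters only for Account's backward compatibility — outside the asked direction

forward: BREAKING [(attempts, R2), (checksum, R3)]; decoded: FAILS_AT (checksum, R3)
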